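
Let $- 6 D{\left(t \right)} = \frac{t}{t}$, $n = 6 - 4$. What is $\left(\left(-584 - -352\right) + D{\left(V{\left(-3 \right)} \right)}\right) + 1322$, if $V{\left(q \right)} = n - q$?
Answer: $\frac{6539}{6} \approx 1089.8$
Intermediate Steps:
$n = 2$
$V{\left(q \right)} = 2 - q$
$D{\left(t \right)} = - \frac{1}{6}$ ($D{\left(t \right)} = - \frac{t \frac{1}{t}}{6} = \left(- \frac{1}{6}\right) 1 = - \frac{1}{6}$)
$\left(\left(-584 - -352\right) + D{\left(V{\left(-3 \right)} \right)}\right) + 1322 = \left(\left(-584 - -352\right) - \frac{1}{6}\right) + 1322 = \left(\left(-584 + 352\right) - \frac{1}{6}\right) + 1322 = \left(-232 - \frac{1}{6}\right) + 1322 = - \frac{1393}{6} + 1322 = \frac{6539}{6}$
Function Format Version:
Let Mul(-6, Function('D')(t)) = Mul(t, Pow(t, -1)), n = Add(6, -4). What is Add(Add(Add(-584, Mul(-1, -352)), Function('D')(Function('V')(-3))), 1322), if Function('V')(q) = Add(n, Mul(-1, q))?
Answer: Rational(6539, 6) ≈ 1089.8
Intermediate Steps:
n = 2
Function('V')(q) = Add(2, Mul(-1, q))
Function('D')(t) = Rational(-1, 6) (Function('D')(t) = Mul(Rational(-1, 6), Mul(t, Pow(t, -1))) = Mul(Rational(-1, 6), 1) = Rational(-1, 6))
Add(Add(Add(-584, Mul(-1, -352)), Function('D')(Function('V')(-3))), 1322) = Add(Add(Add(-584, Mul(-1, -352)), Rational(-1, 6)), 1322) = Add(Add(Add(-584, 352), Rational(-1, 6)), 1322) = Add(Add(-232, Rational(-1, 6)), 1322) = Add(Rational(-1393, 6), 1322) = Rational(6539, 6)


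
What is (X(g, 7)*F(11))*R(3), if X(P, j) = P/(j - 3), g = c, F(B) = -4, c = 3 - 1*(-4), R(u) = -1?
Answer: 7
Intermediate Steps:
c = 7 (c = 3 + 4 = 7)
g = 7
X(P, j) = P/(-3 + j)
(X(g, 7)*F(11))*R(3) = ((7/(-3 + 7))*(-4))*(-1) = ((7/4)*(-4))*(-1) = -7*(-1) = 7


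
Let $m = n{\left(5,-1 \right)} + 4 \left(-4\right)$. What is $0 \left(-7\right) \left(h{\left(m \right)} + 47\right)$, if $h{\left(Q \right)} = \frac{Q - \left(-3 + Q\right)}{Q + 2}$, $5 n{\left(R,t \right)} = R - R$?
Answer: $0$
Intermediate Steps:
$n{\left(R,t \right)} = 0$ ($n{\left(R,t \right)} = \frac{R - R}{5} = \frac{1}{5} \cdot 0 = 0$)
$m = -16$ ($m = 0 + 4 \left(-4\right) = 0 - 16 = -16$)
$h{\left(Q \right)} = \frac{3}{2 + Q}$
$0 \left(-7\right) \left(h{\left(m \right)} + 47\right) = 0 \left(-7\right) \left(\frac{3}{2 - 16} + 47\right) = 0 \left(\frac{3}{-14} + 47\right) = 0 \left(3 \left(- \frac{1}{14}\right) + 47\right) = 0 \left(- \frac{3}{14} + 47\right) = 0 \cdot \frac{655}{14} = 0$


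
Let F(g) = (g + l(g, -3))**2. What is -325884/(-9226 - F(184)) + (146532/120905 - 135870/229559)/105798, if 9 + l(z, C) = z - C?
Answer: 245366670854774921/105612721378417253 ≈ 2.3233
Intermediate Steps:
l(z, C) = -9 + z - C (l(z, C) = -9 + (z - C) = -9 + z - C)
F(g) = (-6 + 2*g)**2 (F(g) = (g + (-9 + g - 1*(-3)))**2 = (g + (-9 + g + 3))**2 = (g + (-6 + g))**2 = (-6 + 2*g)**2)
-325884/(-9226 - F(184)) + (146532/120905 - 135870/229559)/105798 = -325884/(-9226 - 4*(-3 + 184)**2) + (146532/120905 - 135870/229559)/105798 = -325884/(-9226 - 4*181**2) + (146532*(1/120905) - 135870*1/229559)*(1/105798) = -325884/(-9226 - 4*32761) + (146532/120905 - 135870/229559)*(1/105798) = -325884/(-9226 - 1*131044) + (17210377038/27754830895)*(1/105798) = -325884/(-9226 - 131044) + 2868396173/489400933171535 = -325884/(-140270) + 2868396173/489400933171535 = -325884*(-1/140270) + 2868396173/489400933171535 = 12534/5395 + 2868396173/489400933171535 = 245366670854774921/105612721378417253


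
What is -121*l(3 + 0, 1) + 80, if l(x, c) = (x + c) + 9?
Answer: -1493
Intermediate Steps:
l(x, c) = 9 + c + x (l(x, c) = (c + x) + 9 = 9 + c + x)
-121*l(3 + 0, 1) + 80 = -121*(9 + 1 + (3 + 0)) + 80 = -121*(9 + 1 + 3) + 80 = -121*13 + 80 = -1573 + 80 = -1493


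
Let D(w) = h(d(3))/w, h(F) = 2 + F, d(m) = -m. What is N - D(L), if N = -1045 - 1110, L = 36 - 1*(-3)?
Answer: -84044/39 ≈ -2155.0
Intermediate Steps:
L = 39 (L = 36 + 3 = 39)
D(w) = -1/w (D(w) = (2 - 1*3)/w = (2 - 3)/w = -1/w)
N = -2155
N - D(L) = -2155 - (-1)/39 = -2155 - 1*(-1/39) = -2155 + 1/39 = -84044/39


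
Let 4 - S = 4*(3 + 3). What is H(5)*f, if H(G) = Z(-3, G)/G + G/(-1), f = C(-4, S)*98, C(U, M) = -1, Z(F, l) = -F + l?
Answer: 1666/5 ≈ 333.20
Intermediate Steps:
Z(F, l) = l - F
S = -20 (S = 4 - 4*(3 + 3) = 4 - 4*6 = 4 - 1*24 = 4 - 24 = -20)
f = -98 (f = -1*98 = -98)
H(G) = -G + (3 + G)/G (H(G) = (G - 1*(-3))/G + G/(-1) = (G + 3)/G + G*(-1) = (3 + G)/G - G = -G + (3 + G)/G)
H(5)*f = (1 - 1*5 + 3/5)*(-98) = (1 - 5 + 3*(1/5))*(-98) = (1 - 5 + 3/5)*(-98) = -17/5*(-98) = 1666/5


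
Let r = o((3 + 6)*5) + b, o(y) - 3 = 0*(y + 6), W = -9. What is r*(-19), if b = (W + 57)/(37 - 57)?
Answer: -57/5 ≈ -11.400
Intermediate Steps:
o(y) = 3 (o(y) = 3 + 0*(y + 6) = 3 + 0*(6 + y) = 3 + 0 = 3)
b = -12/5 (b = (-9 + 57)/(37 - 57) = 48/(-20) = 48*(-1/20) = -12/5 ≈ -2.4000)
r = ⅗ (r = 3 - 12/5 = ⅗ ≈ 0.60000)
r*(-19) = (⅗)*(-19) = -57/5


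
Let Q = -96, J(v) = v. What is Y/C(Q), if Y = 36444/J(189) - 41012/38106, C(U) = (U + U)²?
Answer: 12786887/2458294272 ≈ 0.0052015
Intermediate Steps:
C(U) = 4*U² (C(U) = (2*U)² = 4*U²)
Y = 25573774/133371 (Y = 36444/189 - 41012/38106 = 36444*(1/189) - 41012*1/38106 = 12148/63 - 20506/19053 = 25573774/133371 ≈ 191.75)
Y/C(Q) = 25573774/(133371*((4*(-96)²))) = 25573774/(133371*((4*9216))) = (25573774/133371)/36864 = (25573774/133371)*(1/36864) = 12786887/2458294272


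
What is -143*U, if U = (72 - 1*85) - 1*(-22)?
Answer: -1287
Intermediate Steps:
U = 9 (U = (72 - 85) + 22 = -13 + 22 = 9)
-143*U = -143*9 = -1287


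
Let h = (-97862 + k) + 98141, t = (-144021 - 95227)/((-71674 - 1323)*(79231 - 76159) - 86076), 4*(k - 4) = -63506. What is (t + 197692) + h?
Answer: 20425338772979/112166430 ≈ 1.8210e+5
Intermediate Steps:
k = -31745/2 (k = 4 + (¼)*(-63506) = 4 - 31753/2 = -31745/2 ≈ -15873.)
t = 59812/56083215 (t = -239248/(-72997*3072 - 86076) = -239248/(-224246784 - 86076) = -239248/(-224332860) = -239248*(-1/224332860) = 59812/56083215 ≈ 0.0010665)
h = -31187/2 (h = (-97862 - 31745/2) + 98141 = -227469/2 + 98141 = -31187/2 ≈ -15594.)
(t + 197692) + h = (59812/56083215 + 197692) - 31187/2 = 11087202999592/56083215 - 31187/2 = 20425338772979/112166430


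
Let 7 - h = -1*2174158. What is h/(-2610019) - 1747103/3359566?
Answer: -11864222837347/8768531091754 ≈ -1.3530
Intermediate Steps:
h = 2174165 (h = 7 - (-1)*2174158 = 7 - 1*(-2174158) = 7 + 2174158 = 2174165)
h/(-2610019) - 1747103/3359566 = 2174165/(-2610019) - 1747103/3359566 = 2174165*(-1/2610019) - 1747103*1/3359566 = -2174165/2610019 - 1747103/3359566 = -11864222837347/8768531091754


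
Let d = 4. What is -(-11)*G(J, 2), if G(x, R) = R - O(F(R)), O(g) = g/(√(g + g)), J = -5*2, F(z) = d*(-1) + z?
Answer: 22 - 11*I ≈ 22.0 - 11.0*I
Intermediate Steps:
F(z) = -4 + z (F(z) = 4*(-1) + z = -4 + z)
J = -10
O(g) = √2*√g/2 (O(g) = g/(√(2*g)) = g/((√2*√g)) = g*(√2/(2*√g)) = √2*√g/2)
G(x, R) = R - √2*√(-4 + R)/2
-(-11)*G(J, 2) = -(-11)*(2 - √(-8 + 2*2)/2) = -(-11)*(2 - √(-8 + 4)/2) = -(-11)*(2 - I) = -11*(-2 + I) = 22 - 11*I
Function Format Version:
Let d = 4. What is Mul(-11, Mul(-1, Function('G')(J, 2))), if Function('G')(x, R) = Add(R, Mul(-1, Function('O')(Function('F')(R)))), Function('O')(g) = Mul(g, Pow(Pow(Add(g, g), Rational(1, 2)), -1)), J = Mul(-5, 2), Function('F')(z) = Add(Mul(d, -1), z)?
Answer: Add(22, Mul(-11, I)) ≈ Add(22.000, Mul(-11.000, I))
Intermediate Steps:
Function('F')(z) = Add(-4, z) (Function('F')(z) = Add(Mul(4, -1), z) = Add(-4, z))
J = -10
Function('O')(g) = Mul(Rational(1, 2), Pow(2, Rational(1, 2)), Pow(g, Rational(1, 2))) (Function('O')(g) = Mul(g, Pow(Pow(Mul(2, g), Rational(1, 2)), -1)) = Mul(g, Pow(Mul(Pow(2, Rational(1, 2)), Pow(g, Rational(1, 2))), -1)) = Mul(g, Mul(Rational(1, 2), Pow(2, Rational(1, 2)), Pow(g, Rational(-1, 2)))) = Mul(Rational(1, 2), Pow(2, Rational(1, 2)), Pow(g, Rational(1, 2))))
Function('G')(x, R) = Add(R, Mul(Rational(-1, 2), Pow(2, Rational(1, 2)), Pow(Add(-4, R), Rational(1, 2)))) (Function('G')(x, R) = Add(R, Mul(-1, Mul(Rational(1, 2), Pow(2, Rational(1, 2)), Pow(Add(-4, R), Rational(1, 2))))) = Add(R, Mul(Rational(-1, 2), Pow(2, Rational(1, 2)), Pow(Add(-4, R), Rational(1, 2)))))
Mul(-11, Mul(-1, Function('G')(J, 2))) = Mul(-11, Mul(-1, Add(2, Mul(Rational(-1, 2), Pow(Add(-8, Mul(2, 2)), Rational(1, 2)))))) = Mul(-11, Mul(-1, Add(2, Mul(Rational(-1, 2), Pow(Add(-8, 4), Rational(1, 2)))))) = Mul(-11, Mul(-1, Add(2, Mul(Rational(-1, 2), Pow(-4, Rational(1, 2)))))) = Mul(-11, Mul(-1, Add(2, Mul(Rational(-1, 2), Mul(2, I))))) = Mul(-11, Mul(-1, Add(2, Mul(-1, I)))) = Mul(-11, Add(-2, I)) = Add(22, Mul(-11, I))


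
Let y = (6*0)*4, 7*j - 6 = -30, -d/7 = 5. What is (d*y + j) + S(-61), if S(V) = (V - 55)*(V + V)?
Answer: 99040/7 ≈ 14149.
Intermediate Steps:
d = -35 (d = -7*5 = -35)
j = -24/7 (j = 6/7 + (1/7)*(-30) = 6/7 - 30/7 = -24/7 ≈ -3.4286)
y = 0 (y = 0*4 = 0)
S(V) = 2*V*(-55 + V) (S(V) = (-55 + V)*(2*V) = 2*V*(-55 + V))
(d*y + j) + S(-61) = (-35*0 - 24/7) + 2*(-61)*(-55 - 61) = (0 - 24/7) + 2*(-61)*(-116) = -24/7 + 14152 = 99040/7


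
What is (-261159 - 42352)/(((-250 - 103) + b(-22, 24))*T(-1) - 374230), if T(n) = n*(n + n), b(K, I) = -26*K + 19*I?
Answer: 303511/372880 ≈ 0.81396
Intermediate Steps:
T(n) = 2*n**2 (T(n) = n*(2*n) = 2*n**2)
(-261159 - 42352)/(((-250 - 103) + b(-22, 24))*T(-1) - 374230) = (-261159 - 42352)/(((-250 - 103) + (-26*(-22) + 19*24))*(2*(-1)**2) - 374230) = -303511/((-353 + (572 + 456))*(2*1) - 374230) = -303511/((-353 + 1028)*2 - 374230) = -303511/(675*2 - 374230) = -303511/(1350 - 374230) = -303511/(-372880) = -303511*(-1/372880) = 303511/372880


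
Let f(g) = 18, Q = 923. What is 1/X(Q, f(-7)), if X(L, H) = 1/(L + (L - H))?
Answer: 1828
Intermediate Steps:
X(L, H) = 1/(-H + 2*L)
1/X(Q, f(-7)) = 1/(-1/(18 - 2*923)) = 1/(-1/(18 - 1846)) = 1/(-1/(-1828)) = 1/(-1*(-1/1828)) = 1/(1/1828) = 1828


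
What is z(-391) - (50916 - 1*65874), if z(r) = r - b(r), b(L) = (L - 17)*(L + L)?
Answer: -304489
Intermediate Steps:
b(L) = 2*L*(-17 + L) (b(L) = (-17 + L)*(2*L) = 2*L*(-17 + L))
z(r) = r - 2*r*(-17 + r)
z(-391) - (50916 - 1*65874) = -391*(35 - 2*(-391)) - (50916 - 1*65874) = -391*(35 + 782) - (50916 - 65874) = -391*817 - 1*(-14958) = -319447 + 14958 = -304489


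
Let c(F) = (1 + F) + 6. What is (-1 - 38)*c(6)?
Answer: -507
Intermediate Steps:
c(F) = 7 + F
(-1 - 38)*c(6) = (-1 - 38)*(7 + 6) = -39*13 = -507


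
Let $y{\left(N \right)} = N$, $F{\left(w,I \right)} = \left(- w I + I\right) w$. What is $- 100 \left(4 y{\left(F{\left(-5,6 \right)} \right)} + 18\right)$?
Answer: $70200$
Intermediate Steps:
$F{\left(w,I \right)} = w \left(I - I w\right)$ ($F{\left(w,I \right)} = \left(- I w + I\right) w = \left(I - I w\right) w = w \left(I - I w\right)$)
$- 100 \left(4 y{\left(F{\left(-5,6 \right)} \right)} + 18\right) = - 100 \left(4 \cdot 6 \left(-5\right) \left(1 - -5\right) + 18\right) = - 100 \left(4 \cdot 6 \left(-5\right) \left(1 + 5\right) + 18\right) = - 100 \left(4 \cdot 6 \left(-5\right) 6 + 18\right) = - 100 \left(4 \left(-180\right) + 18\right) = - 100 \left(-720 + 18\right) = \left(-100\right) \left(-702\right) = 70200$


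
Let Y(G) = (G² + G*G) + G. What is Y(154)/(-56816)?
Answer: -23793/28408 ≈ -0.83755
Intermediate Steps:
Y(G) = G + 2*G² (Y(G) = (G² + G²) + G = 2*G² + G = G + 2*G²)
Y(154)/(-56816) = (154*(1 + 2*154))/(-56816) = (154*(1 + 308))*(-1/56816) = (154*309)*(-1/56816) = 47586*(-1/56816) = -23793/28408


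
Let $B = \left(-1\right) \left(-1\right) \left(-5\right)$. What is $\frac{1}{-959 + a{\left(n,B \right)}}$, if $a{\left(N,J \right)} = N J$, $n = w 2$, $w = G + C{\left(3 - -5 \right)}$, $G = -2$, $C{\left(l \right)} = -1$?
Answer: $- \frac{1}{929} \approx -0.0010764$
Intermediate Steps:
$B = -5$ ($B = 1 \left(-5\right) = -5$)
$w = -3$ ($w = -2 - 1 = -3$)
$n = -6$ ($n = \left(-3\right) 2 = -6$)
$a{\left(N,J \right)} = J N$
$\frac{1}{-959 + a{\left(n,B \right)}} = \frac{1}{-959 - -30} = \frac{1}{-959 + 30} = \frac{1}{-929} = - \frac{1}{929}$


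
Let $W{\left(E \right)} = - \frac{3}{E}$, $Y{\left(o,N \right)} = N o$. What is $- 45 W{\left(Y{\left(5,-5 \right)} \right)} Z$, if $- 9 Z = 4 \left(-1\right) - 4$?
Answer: $- \frac{24}{5} \approx -4.8$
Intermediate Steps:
$Z = \frac{8}{9}$ ($Z = - \frac{4 \left(-1\right) - 4}{9} = - \frac{-4 - 4}{9} = \left(- \frac{1}{9}\right) \left(-8\right) = \frac{8}{9} \approx 0.88889$)
$- 45 W{\left(Y{\left(5,-5 \right)} \right)} Z = - 45 \left(- \frac{3}{\left(-5\right) 5}\right) \frac{8}{9} = - 45 \left(- \frac{3}{-25}\right) \frac{8}{9} = - 45 \left(\left(-3\right) \left(- \frac{1}{25}\right)\right) \frac{8}{9} = \left(-45\right) \frac{3}{25} \cdot \frac{8}{9} = \left(- \frac{27}{5}\right) \frac{8}{9} = - \frac{24}{5}$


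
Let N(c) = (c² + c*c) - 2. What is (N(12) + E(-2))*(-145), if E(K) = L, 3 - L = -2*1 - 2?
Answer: -42485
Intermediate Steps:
L = 7 (L = 3 - (-2*1 - 2) = 3 - (-2 - 2) = 3 - 1*(-4) = 3 + 4 = 7)
E(K) = 7
N(c) = -2 + 2*c² (N(c) = (c² + c²) - 2 = 2*c² - 2 = -2 + 2*c²)
(N(12) + E(-2))*(-145) = ((-2 + 2*12²) + 7)*(-145) = ((-2 + 2*144) + 7)*(-145) = ((-2 + 288) + 7)*(-145) = (286 + 7)*(-145) = 293*(-145) = -42485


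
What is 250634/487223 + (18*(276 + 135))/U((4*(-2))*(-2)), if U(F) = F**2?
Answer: 1834319029/62364544 ≈ 29.413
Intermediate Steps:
250634/487223 + (18*(276 + 135))/U((4*(-2))*(-2)) = 250634/487223 + (18*(276 + 135))/(((4*(-2))*(-2))**2) = 250634*(1/487223) + (18*411)/((-8*(-2))**2) = 250634/487223 + 7398/(16**2) = 250634/487223 + 7398/256 = 250634/487223 + 7398*(1/256) = 250634/487223 + 3699/128 = 1834319029/62364544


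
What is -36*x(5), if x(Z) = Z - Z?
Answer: 0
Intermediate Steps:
x(Z) = 0
-36*x(5) = -36*0 = 0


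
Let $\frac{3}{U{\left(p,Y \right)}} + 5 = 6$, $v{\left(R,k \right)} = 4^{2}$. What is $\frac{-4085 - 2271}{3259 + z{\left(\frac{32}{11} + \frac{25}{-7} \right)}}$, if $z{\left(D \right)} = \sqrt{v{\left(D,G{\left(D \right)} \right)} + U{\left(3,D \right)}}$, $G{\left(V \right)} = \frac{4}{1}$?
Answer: $- \frac{10357102}{5310531} + \frac{3178 \sqrt{19}}{5310531} \approx -1.9477$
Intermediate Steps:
$G{\left(V \right)} = 4$ ($G{\left(V \right)} = 4 \cdot 1 = 4$)
$v{\left(R,k \right)} = 16$
$U{\left(p,Y \right)} = 3$ ($U{\left(p,Y \right)} = \frac{3}{-5 + 6} = \frac{3}{1} = 3 \cdot 1 = 3$)
$z{\left(D \right)} = \sqrt{19}$ ($z{\left(D \right)} = \sqrt{16 + 3} = \sqrt{19}$)
$\frac{-4085 - 2271}{3259 + z{\left(\frac{32}{11} + \frac{25}{-7} \right)}} = \frac{-4085 - 2271}{3259 + \sqrt{19}} = - \frac{6356}{3259 + \sqrt{19}}$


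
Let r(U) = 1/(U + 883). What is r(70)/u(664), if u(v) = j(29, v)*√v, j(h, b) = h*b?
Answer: √166/6092521376 ≈ 2.1147e-9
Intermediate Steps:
j(h, b) = b*h
r(U) = 1/(883 + U)
u(v) = 29*v^(3/2) (u(v) = (v*29)*√v = (29*v)*√v = 29*v^(3/2))
r(70)/u(664) = 1/((883 + 70)*((29*664^(3/2)))) = 1/(953*((29*(1328*√166)))) = 1/(953*((38512*√166))) = (√166/6392992)/953 = √166/6092521376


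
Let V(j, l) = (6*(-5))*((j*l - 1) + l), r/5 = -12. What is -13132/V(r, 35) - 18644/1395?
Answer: -19564571/1441035 ≈ -13.577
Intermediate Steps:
r = -60 (r = 5*(-12) = -60)
V(j, l) = 30 - 30*l - 30*j*l (V(j, l) = -30*((-1 + j*l) + l) = -30*(-1 + l + j*l) = 30 - 30*l - 30*j*l)
-13132/V(r, 35) - 18644/1395 = -13132/(30 - 30*35 - 30*(-60)*35) - 18644/1395 = -13132/(30 - 1050 + 63000) - 18644*1/1395 = -13132/61980 - 18644/1395 = -13132*1/61980 - 18644/1395 = -3283/15495 - 18644/1395 = -19564571/1441035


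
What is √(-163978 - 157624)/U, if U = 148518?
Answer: 401*I*√2/148518 ≈ 0.0038184*I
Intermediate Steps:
√(-163978 - 157624)/U = √(-163978 - 157624)/148518 = √(-321602)*(1/148518) = (401*I*√2)*(1/148518) = 401*I*√2/148518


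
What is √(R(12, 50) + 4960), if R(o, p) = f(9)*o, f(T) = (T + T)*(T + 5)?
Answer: 4*√499 ≈ 89.353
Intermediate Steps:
f(T) = 2*T*(5 + T) (f(T) = (2*T)*(5 + T) = 2*T*(5 + T))
R(o, p) = 252*o (R(o, p) = (2*9*(5 + 9))*o = (2*9*14)*o = 252*o)
√(R(12, 50) + 4960) = √(252*12 + 4960) = √(3024 + 4960) = √7984 = 4*√499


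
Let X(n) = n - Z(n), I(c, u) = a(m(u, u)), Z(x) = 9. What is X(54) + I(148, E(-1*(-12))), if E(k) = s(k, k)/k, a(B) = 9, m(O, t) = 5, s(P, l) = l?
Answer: 54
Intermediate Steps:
E(k) = 1 (E(k) = k/k = 1)
I(c, u) = 9
X(n) = -9 + n (X(n) = n - 1*9 = n - 9 = -9 + n)
X(54) + I(148, E(-1*(-12))) = (-9 + 54) + 9 = 45 + 9 = 54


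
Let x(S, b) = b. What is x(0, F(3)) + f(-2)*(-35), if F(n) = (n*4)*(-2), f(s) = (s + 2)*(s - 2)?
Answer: -24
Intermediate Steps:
f(s) = (-2 + s)*(2 + s) (f(s) = (2 + s)*(-2 + s) = (-2 + s)*(2 + s))
F(n) = -8*n (F(n) = (4*n)*(-2) = -8*n)
x(0, F(3)) + f(-2)*(-35) = -8*3 + (-4 + (-2)**2)*(-35) = -24 + (-4 + 4)*(-35) = -24 + 0*(-35) = -24 + 0 = -24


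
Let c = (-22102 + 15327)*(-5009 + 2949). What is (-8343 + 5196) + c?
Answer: 13953353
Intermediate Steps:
c = 13956500 (c = -6775*(-2060) = 13956500)
(-8343 + 5196) + c = (-8343 + 5196) + 13956500 = -3147 + 13956500 = 13953353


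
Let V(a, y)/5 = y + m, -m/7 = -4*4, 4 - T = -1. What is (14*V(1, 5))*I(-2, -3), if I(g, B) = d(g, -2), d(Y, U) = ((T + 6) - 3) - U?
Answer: 81900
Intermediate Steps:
T = 5 (T = 4 - 1*(-1) = 4 + 1 = 5)
m = 112 (m = -(-28)*4 = -7*(-16) = 112)
V(a, y) = 560 + 5*y (V(a, y) = 5*(y + 112) = 5*(112 + y) = 560 + 5*y)
d(Y, U) = 8 - U (d(Y, U) = ((5 + 6) - 3) - U = (11 - 3) - U = 8 - U)
I(g, B) = 10 (I(g, B) = 8 - 1*(-2) = 8 + 2 = 10)
(14*V(1, 5))*I(-2, -3) = (14*(560 + 5*5))*10 = (14*(560 + 25))*10 = (14*585)*10 = 8190*10 = 81900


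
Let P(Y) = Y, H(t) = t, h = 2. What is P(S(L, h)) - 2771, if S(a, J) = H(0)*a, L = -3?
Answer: -2771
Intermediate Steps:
S(a, J) = 0 (S(a, J) = 0*a = 0)
P(S(L, h)) - 2771 = 0 - 2771 = -2771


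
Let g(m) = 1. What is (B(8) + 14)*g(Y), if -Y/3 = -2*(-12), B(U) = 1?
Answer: 15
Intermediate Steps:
Y = -72 (Y = -(-6)*(-12) = -3*24 = -72)
(B(8) + 14)*g(Y) = (1 + 14)*1 = 15*1 = 15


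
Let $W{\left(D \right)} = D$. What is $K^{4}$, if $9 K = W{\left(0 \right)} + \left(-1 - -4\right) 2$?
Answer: $\frac{16}{81} \approx 0.19753$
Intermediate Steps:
$K = \frac{2}{3}$ ($K = \frac{0 + \left(-1 - -4\right) 2}{9} = \frac{0 + \left(-1 + 4\right) 2}{9} = \frac{0 + 3 \cdot 2}{9} = \frac{0 + 6}{9} = \frac{1}{9} \cdot 6 = \frac{2}{3} \approx 0.66667$)
$K^{4} = \left(\frac{2}{3}\right)^{4} = \frac{16}{81}$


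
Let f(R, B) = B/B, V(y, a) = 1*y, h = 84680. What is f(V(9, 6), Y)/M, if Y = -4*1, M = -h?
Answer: -1/84680 ≈ -1.1809e-5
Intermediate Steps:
V(y, a) = y
M = -84680 (M = -1*84680 = -84680)
Y = -4
f(R, B) = 1
f(V(9, 6), Y)/M = 1/(-84680) = 1*(-1/84680) = -1/84680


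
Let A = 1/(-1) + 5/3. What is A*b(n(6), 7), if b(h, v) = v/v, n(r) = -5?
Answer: 2/3 ≈ 0.66667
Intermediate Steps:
b(h, v) = 1
A = 2/3 (A = 1*(-1) + 5*(1/3) = -1 + 5/3 = 2/3 ≈ 0.66667)
A*b(n(6), 7) = (2/3)*1 = 2/3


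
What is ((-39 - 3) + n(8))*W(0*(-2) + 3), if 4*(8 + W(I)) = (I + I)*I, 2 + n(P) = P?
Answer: 126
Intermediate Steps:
n(P) = -2 + P
W(I) = -8 + I**2/2 (W(I) = -8 + ((I + I)*I)/4 = -8 + ((2*I)*I)/4 = -8 + (2*I**2)/4 = -8 + I**2/2)
((-39 - 3) + n(8))*W(0*(-2) + 3) = ((-39 - 3) + (-2 + 8))*(-8 + (0*(-2) + 3)**2/2) = (-42 + 6)*(-8 + (0 + 3)**2/2) = -36*(-8 + (1/2)*3**2) = -36*(-8 + (1/2)*9) = -36*(-8 + 9/2) = -36*(-7/2) = 126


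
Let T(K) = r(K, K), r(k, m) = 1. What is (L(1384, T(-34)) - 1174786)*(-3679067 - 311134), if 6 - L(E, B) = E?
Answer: 4693130768964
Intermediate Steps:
T(K) = 1
L(E, B) = 6 - E
(L(1384, T(-34)) - 1174786)*(-3679067 - 311134) = ((6 - 1*1384) - 1174786)*(-3679067 - 311134) = ((6 - 1384) - 1174786)*(-3990201) = (-1378 - 1174786)*(-3990201) = -1176164*(-3990201) = 4693130768964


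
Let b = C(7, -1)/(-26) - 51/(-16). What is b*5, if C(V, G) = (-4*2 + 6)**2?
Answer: 3155/208 ≈ 15.168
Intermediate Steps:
C(V, G) = 4 (C(V, G) = (-8 + 6)**2 = (-2)**2 = 4)
b = 631/208 (b = 4/(-26) - 51/(-16) = 4*(-1/26) - 51*(-1/16) = -2/13 + 51/16 = 631/208 ≈ 3.0337)
b*5 = (631/208)*5 = 3155/208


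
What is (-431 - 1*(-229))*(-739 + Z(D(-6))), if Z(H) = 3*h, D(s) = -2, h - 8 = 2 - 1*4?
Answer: 145642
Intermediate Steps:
h = 6 (h = 8 + (2 - 1*4) = 8 + (2 - 4) = 8 - 2 = 6)
Z(H) = 18 (Z(H) = 3*6 = 18)
(-431 - 1*(-229))*(-739 + Z(D(-6))) = (-431 - 1*(-229))*(-739 + 18) = (-431 + 229)*(-721) = -202*(-721) = 145642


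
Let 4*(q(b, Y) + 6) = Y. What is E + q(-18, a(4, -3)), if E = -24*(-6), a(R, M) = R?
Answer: 139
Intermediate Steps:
E = 144
q(b, Y) = -6 + Y/4
E + q(-18, a(4, -3)) = 144 + (-6 + (1/4)*4) = 144 + (-6 + 1) = 144 - 5 = 139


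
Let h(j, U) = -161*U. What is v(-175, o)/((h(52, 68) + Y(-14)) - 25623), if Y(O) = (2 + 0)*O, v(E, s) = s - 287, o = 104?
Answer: 183/36599 ≈ 0.0050001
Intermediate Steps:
v(E, s) = -287 + s
Y(O) = 2*O
v(-175, o)/((h(52, 68) + Y(-14)) - 25623) = (-287 + 104)/((-161*68 + 2*(-14)) - 25623) = -183/((-10948 - 28) - 25623) = -183/(-10976 - 25623) = -183/(-36599) = -183*(-1/36599) = 183/36599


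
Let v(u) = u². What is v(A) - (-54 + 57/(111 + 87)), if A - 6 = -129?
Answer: 1002059/66 ≈ 15183.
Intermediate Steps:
A = -123 (A = 6 - 129 = -123)
v(A) - (-54 + 57/(111 + 87)) = (-123)² - (-54 + 57/(111 + 87)) = 15129 - (-54 + 57/198) = 15129 - (-54 + (1/198)*57) = 15129 - (-54 + 19/66) = 15129 - 1*(-3545/66) = 15129 + 3545/66 = 1002059/66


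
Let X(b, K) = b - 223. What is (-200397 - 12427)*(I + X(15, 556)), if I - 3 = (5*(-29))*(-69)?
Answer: -2085675200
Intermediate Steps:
I = 10008 (I = 3 + (5*(-29))*(-69) = 3 - 145*(-69) = 3 + 10005 = 10008)
X(b, K) = -223 + b
(-200397 - 12427)*(I + X(15, 556)) = (-200397 - 12427)*(10008 + (-223 + 15)) = -212824*(10008 - 208) = -212824*9800 = -2085675200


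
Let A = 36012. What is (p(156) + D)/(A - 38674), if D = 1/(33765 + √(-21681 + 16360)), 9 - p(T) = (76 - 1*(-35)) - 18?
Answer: 95766732099/3034894413452 + I*√5321/3034894413452 ≈ 0.031555 + 2.4035e-11*I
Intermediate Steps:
p(T) = -84 (p(T) = 9 - ((76 - 1*(-35)) - 18) = 9 - ((76 + 35) - 18) = 9 - (111 - 18) = 9 - 1*93 = 9 - 93 = -84)
D = 1/(33765 + I*√5321) (D = 1/(33765 + √(-5321)) = 1/(33765 + I*√5321) ≈ 2.9616e-5 - 6.398e-8*I)
(p(156) + D)/(A - 38674) = (-84 + (33765/1140080546 - I*√5321/1140080546))/(36012 - 38674) = (-95766732099/1140080546 - I*√5321/1140080546)/(-2662) = (-95766732099/1140080546 - I*√5321/1140080546)*(-1/2662) = 95766732099/3034894413452 + I*√5321/3034894413452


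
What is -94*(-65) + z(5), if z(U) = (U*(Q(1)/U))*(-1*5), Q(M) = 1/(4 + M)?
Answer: 6109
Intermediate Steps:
z(U) = -1 (z(U) = (U*(1/((4 + 1)*U)))*(-1*5) = (U*(1/(5*U)))*(-5) = (⅕)*(-5) = -1)
-94*(-65) + z(5) = -94*(-65) - 1 = 6110 - 1 = 6109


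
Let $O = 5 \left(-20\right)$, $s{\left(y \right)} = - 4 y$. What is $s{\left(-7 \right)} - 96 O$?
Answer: $9628$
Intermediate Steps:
$O = -100$
$s{\left(-7 \right)} - 96 O = \left(-4\right) \left(-7\right) - -9600 = 28 + 9600 = 9628$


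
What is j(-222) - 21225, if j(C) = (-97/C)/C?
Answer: -1046052997/49284 ≈ -21225.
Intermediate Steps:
j(C) = -97/C²
j(-222) - 21225 = -97/(-222)² - 21225 = -97*1/49284 - 21225 = -97/49284 - 21225 = -1046052997/49284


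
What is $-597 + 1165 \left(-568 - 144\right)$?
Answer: $-830077$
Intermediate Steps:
$-597 + 1165 \left(-568 - 144\right) = -597 + 1165 \left(-712\right) = -597 - 829480 = -830077$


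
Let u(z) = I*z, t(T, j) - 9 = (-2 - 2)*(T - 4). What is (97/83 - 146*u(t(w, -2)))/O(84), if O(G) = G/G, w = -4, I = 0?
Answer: 97/83 ≈ 1.1687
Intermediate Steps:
t(T, j) = 25 - 4*T (t(T, j) = 9 + (-2 - 2)*(T - 4) = 9 - 4*(-4 + T) = 9 + (16 - 4*T) = 25 - 4*T)
u(z) = 0 (u(z) = 0*z = 0)
O(G) = 1
(97/83 - 146*u(t(w, -2)))/O(84) = (97/83 - 146*0)/1 = (97*(1/83) + 0)*1 = (97/83 + 0)*1 = (97/83)*1 = 97/83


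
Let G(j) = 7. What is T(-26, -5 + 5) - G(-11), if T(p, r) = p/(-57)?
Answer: -373/57 ≈ -6.5439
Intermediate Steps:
T(p, r) = -p/57 (T(p, r) = p*(-1/57) = -p/57)
T(-26, -5 + 5) - G(-11) = -1/57*(-26) - 1*7 = 26/57 - 7 = -373/57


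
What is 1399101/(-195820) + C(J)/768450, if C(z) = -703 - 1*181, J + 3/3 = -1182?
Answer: -107531226833/15047787900 ≈ -7.1460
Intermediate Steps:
J = -1183 (J = -1 - 1182 = -1183)
C(z) = -884 (C(z) = -703 - 181 = -884)
1399101/(-195820) + C(J)/768450 = 1399101/(-195820) - 884/768450 = 1399101*(-1/195820) - 884*1/768450 = -1399101/195820 - 442/384225 = -107531226833/15047787900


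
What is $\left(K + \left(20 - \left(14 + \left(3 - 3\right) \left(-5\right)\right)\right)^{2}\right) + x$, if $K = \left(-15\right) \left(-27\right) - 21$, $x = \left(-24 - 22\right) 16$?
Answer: $-316$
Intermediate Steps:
$x = -736$ ($x = \left(-46\right) 16 = -736$)
$K = 384$ ($K = 405 - 21 = 384$)
$\left(K + \left(20 - \left(14 + \left(3 - 3\right) \left(-5\right)\right)\right)^{2}\right) + x = \left(384 + \left(20 - \left(14 + \left(3 - 3\right) \left(-5\right)\right)\right)^{2}\right) - 736 = \left(384 + \left(20 - \left(14 + 0 \left(-5\right)\right)\right)^{2}\right) - 736 = \left(384 + \left(20 - 14\right)^{2}\right) - 736 = \left(384 + 6^{2}\right) - 736 = \left(384 + 36\right) - 736 = 420 - 736 = -316$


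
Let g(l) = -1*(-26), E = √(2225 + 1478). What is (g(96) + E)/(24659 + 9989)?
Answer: 13/17324 + 23*√7/34648 ≈ 0.0025067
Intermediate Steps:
E = 23*√7 (E = √3703 = 23*√7 ≈ 60.852)
g(l) = 26
(g(96) + E)/(24659 + 9989) = (26 + 23*√7)/(24659 + 9989) = (26 + 23*√7)/34648 = (26 + 23*√7)*(1/34648) = 13/17324 + 23*√7/34648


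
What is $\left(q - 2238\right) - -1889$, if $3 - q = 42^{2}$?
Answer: $-2110$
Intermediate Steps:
$q = -1761$ ($q = 3 - 42^{2} = 3 - 1764 = -1761$)
$\left(q - 2238\right) - -1889 = \left(-1761 - 2238\right) - -1889 = \left(-1761 - 2238\right) + 1889 = -3999 + 1889 = -2110$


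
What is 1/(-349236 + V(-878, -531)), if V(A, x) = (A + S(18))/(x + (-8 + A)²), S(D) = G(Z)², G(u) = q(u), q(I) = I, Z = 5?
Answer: -784465/273963419593 ≈ -2.8634e-6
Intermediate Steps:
G(u) = u
S(D) = 25 (S(D) = 5² = 25)
V(A, x) = (25 + A)/(x + (-8 + A)²) (V(A, x) = (A + 25)/(x + (-8 + A)²) = (25 + A)/(x + (-8 + A)²))
1/(-349236 + V(-878, -531)) = 1/(-349236 + (25 - 878)/(-531 + (-8 - 878)²)) = 1/(-349236 - 853/(-531 + (-886)²)) = 1/(-349236 - 853/(-531 + 784996)) = 1/(-349236 - 853/784465) = 1/(-273963419593/784465) = -784465/273963419593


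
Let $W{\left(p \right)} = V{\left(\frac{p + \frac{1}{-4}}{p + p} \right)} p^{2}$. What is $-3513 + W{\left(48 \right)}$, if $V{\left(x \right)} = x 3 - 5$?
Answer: $-11595$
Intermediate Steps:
$V{\left(x \right)} = -5 + 3 x$ ($V{\left(x \right)} = 3 x - 5 = -5 + 3 x$)
$W{\left(p \right)} = p^{2} \left(-5 + \frac{3 \left(- \frac{1}{4} + p\right)}{2 p}\right)$ ($W{\left(p \right)} = \left(-5 + 3 \frac{p + \frac{1}{-4}}{p + p}\right) p^{2} = \left(-5 + 3 \frac{p - \frac{1}{4}}{2 p}\right) p^{2} = \left(-5 + 3 \left(- \frac{1}{4} + p\right) \frac{1}{2 p}\right) p^{2} = \left(-5 + 3 \frac{- \frac{1}{4} + p}{2 p}\right) p^{2} = \left(-5 + \frac{3 \left(- \frac{1}{4} + p\right)}{2 p}\right) p^{2} = p^{2} \left(-5 + \frac{3 \left(- \frac{1}{4} + p\right)}{2 p}\right)$)
$-3513 + W{\left(48 \right)} = -3513 - 6 \left(3 + 28 \cdot 48\right) = -3513 - 6 \left(3 + 1344\right) = -3513 - 6 \cdot 1347 = -3513 - 8082 = -11595$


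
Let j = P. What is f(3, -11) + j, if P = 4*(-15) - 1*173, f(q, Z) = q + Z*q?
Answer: -263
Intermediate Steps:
P = -233 (P = -60 - 173 = -233)
j = -233
f(3, -11) + j = 3*(1 - 11) - 233 = 3*(-10) - 233 = -30 - 233 = -263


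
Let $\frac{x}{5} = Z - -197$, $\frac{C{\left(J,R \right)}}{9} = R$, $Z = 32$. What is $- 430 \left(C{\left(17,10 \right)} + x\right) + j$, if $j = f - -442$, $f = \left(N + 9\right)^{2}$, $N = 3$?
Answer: $-530464$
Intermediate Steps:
$f = 144$ ($f = \left(3 + 9\right)^{2} = 12^{2} = 144$)
$j = 586$ ($j = 144 - -442 = 144 + 442 = 586$)
$C{\left(J,R \right)} = 9 R$
$x = 1145$ ($x = 5 \left(32 - -197\right) = 5 \left(32 + 197\right) = 5 \cdot 229 = 1145$)
$- 430 \left(C{\left(17,10 \right)} + x\right) + j = - 430 \left(9 \cdot 10 + 1145\right) + 586 = - 430 \left(90 + 1145\right) + 586 = \left(-430\right) 1235 + 586 = -531050 + 586 = -530464$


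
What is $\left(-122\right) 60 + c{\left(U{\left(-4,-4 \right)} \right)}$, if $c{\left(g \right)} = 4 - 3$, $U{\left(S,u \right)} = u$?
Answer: $-7319$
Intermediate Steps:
$c{\left(g \right)} = 1$
$\left(-122\right) 60 + c{\left(U{\left(-4,-4 \right)} \right)} = \left(-122\right) 60 + 1 = -7320 + 1 = -7319$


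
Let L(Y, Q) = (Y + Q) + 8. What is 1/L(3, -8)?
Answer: ⅓ ≈ 0.33333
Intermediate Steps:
L(Y, Q) = 8 + Q + Y (L(Y, Q) = (Q + Y) + 8 = 8 + Q + Y)
1/L(3, -8) = 1/(8 - 8 + 3) = 1/3 = ⅓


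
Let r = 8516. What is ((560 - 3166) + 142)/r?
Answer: -616/2129 ≈ -0.28934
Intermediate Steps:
((560 - 3166) + 142)/r = ((560 - 3166) + 142)/8516 = (-2606 + 142)*(1/8516) = -2464*1/8516 = -616/2129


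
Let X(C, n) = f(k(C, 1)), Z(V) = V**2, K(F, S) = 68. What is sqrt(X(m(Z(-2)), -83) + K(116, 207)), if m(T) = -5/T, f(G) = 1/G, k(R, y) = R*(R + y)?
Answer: 2*sqrt(445)/5 ≈ 8.4380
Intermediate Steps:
X(C, n) = 1/(C*(1 + C)) (X(C, n) = 1/(C*(C + 1)) = 1/(C*(1 + C)))
sqrt(X(m(Z(-2)), -83) + K(116, 207)) = sqrt(1/(((-5/((-2)**2)))*(1 - 5/((-2)**2))) + 68) = sqrt(1/(((-5/4))*(1 - 5/4)) + 68) = sqrt(1/(((-5*1/4))*(1 - 5*1/4)) + 68) = sqrt(1/((-5/4)*(1 - 5/4)) + 68) = sqrt(-4/(5*(-1/4)) + 68) = sqrt(-4/5*(-4) + 68) = sqrt(16/5 + 68) = sqrt(356/5) = 2*sqrt(445)/5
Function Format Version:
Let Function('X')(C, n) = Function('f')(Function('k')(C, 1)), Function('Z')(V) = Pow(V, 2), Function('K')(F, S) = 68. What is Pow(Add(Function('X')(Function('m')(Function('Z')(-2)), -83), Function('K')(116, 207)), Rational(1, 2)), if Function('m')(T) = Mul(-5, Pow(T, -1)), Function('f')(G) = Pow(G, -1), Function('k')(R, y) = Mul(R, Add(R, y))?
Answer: Mul(Rational(2, 5), Pow(445, Rational(1, 2))) ≈ 8.4380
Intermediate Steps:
Function('X')(C, n) = Mul(Pow(C, -1), Pow(Add(1, C), -1)) (Function('X')(C, n) = Pow(Mul(C, Add(C, 1)), -1) = Pow(Mul(C, Add(1, C)), -1) = Mul(Pow(C, -1), Pow(Add(1, C), -1)))
Pow(Add(Function('X')(Function('m')(Function('Z')(-2)), -83), Function('K')(116, 207)), Rational(1, 2)) = Pow(Add(Mul(Pow(Mul(-5, Pow(Pow(-2, 2), -1)), -1), Pow(Add(1, Mul(-5, Pow(Pow(-2, 2), -1))), -1)), 68), Rational(1, 2)) = Pow(Add(Mul(Pow(Mul(-5, Pow(4, -1)), -1), Pow(Add(1, Mul(-5, Pow(4, -1))), -1)), 68), Rational(1, 2)) = Pow(Add(Mul(Pow(Mul(-5, Rational(1, 4)), -1), Pow(Add(1, Mul(-5, Rational(1, 4))), -1)), 68), Rational(1, 2)) = Pow(Add(Mul(Pow(Rational(-5, 4), -1), Pow(Add(1, Rational(-5, 4)), -1)), 68), Rational(1, 2)) = Pow(Add(Mul(Rational(-4, 5), Pow(Rational(-1, 4), -1)), 68), Rational(1, 2)) = Pow(Add(Mul(Rational(-4, 5), -4), 68), Rational(1, 2)) = Pow(Add(Rational(16, 5), 68), Rational(1, 2)) = Pow(Rational(356, 5), Rational(1, 2)) = Mul(Rational(2, 5), Pow(445, Rational(1, 2)))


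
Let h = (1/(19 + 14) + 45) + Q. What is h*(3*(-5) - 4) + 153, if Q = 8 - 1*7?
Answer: -23812/33 ≈ -721.58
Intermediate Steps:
Q = 1 (Q = 8 - 7 = 1)
h = 1519/33 (h = (1/(19 + 14) + 45) + 1 = (1/33 + 45) + 1 = 1486/33 + 1 = 1519/33 ≈ 46.030)
h*(3*(-5) - 4) + 153 = 1519*(3*(-5) - 4)/33 + 153 = 1519*(-15 - 4)/33 + 153 = (1519/33)*(-19) + 153 = -28861/33 + 153 = -23812/33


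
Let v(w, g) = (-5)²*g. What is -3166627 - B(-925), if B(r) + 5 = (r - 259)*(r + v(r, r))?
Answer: -31641822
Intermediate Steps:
v(w, g) = 25*g
B(r) = -5 + 26*r*(-259 + r) (B(r) = -5 + (r - 259)*(r + 25*r) = -5 + (-259 + r)*(26*r) = -5 + 26*r*(-259 + r))
-3166627 - B(-925) = -3166627 - (-5 - 6734*(-925) + 26*(-925)²) = -3166627 - (-5 + 6228950 + 26*855625) = -3166627 - (-5 + 6228950 + 22246250) = -3166627 - 1*28475195 = -3166627 - 28475195 = -31641822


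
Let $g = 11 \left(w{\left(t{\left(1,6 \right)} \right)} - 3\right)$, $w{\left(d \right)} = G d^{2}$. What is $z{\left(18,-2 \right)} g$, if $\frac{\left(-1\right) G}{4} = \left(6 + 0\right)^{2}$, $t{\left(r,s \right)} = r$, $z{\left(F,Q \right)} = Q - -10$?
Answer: $-12936$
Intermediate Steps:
$z{\left(F,Q \right)} = 10 + Q$ ($z{\left(F,Q \right)} = Q + 10 = 10 + Q$)
$G = -144$ ($G = - 4 \left(6 + 0\right)^{2} = - 4 \cdot 6^{2} = \left(-4\right) 36 = -144$)
$w{\left(d \right)} = - 144 d^{2}$
$g = -1617$ ($g = 11 \left(- 144 \cdot 1^{2} - 3\right) = 11 \left(\left(-144\right) 1 - 3\right) = 11 \left(-144 - 3\right) = 11 \left(-147\right) = -1617$)
$z{\left(18,-2 \right)} g = \left(10 - 2\right) \left(-1617\right) = 8 \left(-1617\right) = -12936$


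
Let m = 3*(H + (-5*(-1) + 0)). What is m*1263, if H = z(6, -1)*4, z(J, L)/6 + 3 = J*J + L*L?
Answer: 3110769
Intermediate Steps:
z(J, L) = -18 + 6*J**2 + 6*L**2 (z(J, L) = -18 + 6*(J*J + L*L) = -18 + 6*(J**2 + L**2) = -18 + (6*J**2 + 6*L**2) = -18 + 6*J**2 + 6*L**2)
H = 816 (H = (-18 + 6*6**2 + 6*(-1)**2)*4 = (-18 + 6*36 + 6*1)*4 = (-18 + 216 + 6)*4 = 204*4 = 816)
m = 2463 (m = 3*(816 + (-5*(-1) + 0)) = 3*(816 + (5 + 0)) = 3*(816 + 5) = 3*821 = 2463)
m*1263 = 2463*1263 = 3110769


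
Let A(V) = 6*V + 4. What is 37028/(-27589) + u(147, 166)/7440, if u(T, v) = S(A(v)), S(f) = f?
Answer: -6197483/5131554 ≈ -1.2077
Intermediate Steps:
A(V) = 4 + 6*V
u(T, v) = 4 + 6*v
37028/(-27589) + u(147, 166)/7440 = 37028/(-27589) + (4 + 6*166)/7440 = 37028*(-1/27589) + (4 + 996)*(1/7440) = -37028/27589 + 1000*(1/7440) = -37028/27589 + 25/186 = -6197483/5131554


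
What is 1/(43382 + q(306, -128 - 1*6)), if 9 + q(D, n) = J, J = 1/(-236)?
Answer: 236/10236027 ≈ 2.3056e-5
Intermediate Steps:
J = -1/236 ≈ -0.0042373
q(D, n) = -2125/236 (q(D, n) = -9 - 1/236 = -2125/236)
1/(43382 + q(306, -128 - 1*6)) = 1/(43382 - 2125/236) = 1/(10236027/236) = 236/10236027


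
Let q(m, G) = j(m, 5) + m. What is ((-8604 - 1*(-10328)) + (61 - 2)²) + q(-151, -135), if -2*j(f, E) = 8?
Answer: 5050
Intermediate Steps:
j(f, E) = -4 (j(f, E) = -½*8 = -4)
q(m, G) = -4 + m
((-8604 - 1*(-10328)) + (61 - 2)²) + q(-151, -135) = ((-8604 - 1*(-10328)) + (61 - 2)²) + (-4 - 151) = ((-8604 + 10328) + 59²) - 155 = (1724 + 3481) - 155 = 5205 - 155 = 5050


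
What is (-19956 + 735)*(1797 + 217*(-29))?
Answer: 86417616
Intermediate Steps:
(-19956 + 735)*(1797 + 217*(-29)) = -19221*(1797 - 6293) = -19221*(-4496) = 86417616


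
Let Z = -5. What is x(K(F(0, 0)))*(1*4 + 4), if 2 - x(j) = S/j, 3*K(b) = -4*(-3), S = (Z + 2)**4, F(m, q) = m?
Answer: -146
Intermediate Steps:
S = 81 (S = (-5 + 2)**4 = (-3)**4 = 81)
K(b) = 4 (K(b) = (-4*(-3))/3 = (1/3)*12 = 4)
x(j) = 2 - 81/j
x(K(F(0, 0)))*(1*4 + 4) = (2 - 81/4)*(1*4 + 4) = (2 - 81*1/4)*(4 + 4) = (2 - 81/4)*8 = -73/4*8 = -146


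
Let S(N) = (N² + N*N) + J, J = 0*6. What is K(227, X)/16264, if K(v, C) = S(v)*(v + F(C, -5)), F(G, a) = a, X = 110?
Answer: 5719719/4066 ≈ 1406.7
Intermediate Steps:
J = 0
S(N) = 2*N² (S(N) = (N² + N*N) + 0 = (N² + N²) + 0 = 2*N² + 0 = 2*N²)
K(v, C) = 2*v²*(-5 + v) (K(v, C) = (2*v²)*(v - 5) = (2*v²)*(-5 + v) = 2*v²*(-5 + v))
K(227, X)/16264 = (2*227²*(-5 + 227))/16264 = (2*51529*222)*(1/16264) = 22878876*(1/16264) = 5719719/4066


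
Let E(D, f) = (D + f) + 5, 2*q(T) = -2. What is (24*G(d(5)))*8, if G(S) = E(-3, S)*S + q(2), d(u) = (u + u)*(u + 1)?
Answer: 714048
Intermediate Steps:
q(T) = -1 (q(T) = (½)*(-2) = -1)
E(D, f) = 5 + D + f
d(u) = 2*u*(1 + u) (d(u) = (2*u)*(1 + u) = 2*u*(1 + u))
G(S) = -1 + S*(2 + S) (G(S) = (5 - 3 + S)*S - 1 = (2 + S)*S - 1 = S*(2 + S) - 1 = -1 + S*(2 + S))
(24*G(d(5)))*8 = (24*(-1 + (2*5*(1 + 5))*(2 + 2*5*(1 + 5))))*8 = (24*(-1 + (2*5*6)*(2 + 2*5*6)))*8 = (24*(-1 + 60*(2 + 60)))*8 = (24*(-1 + 60*62))*8 = (24*(-1 + 3720))*8 = (24*3719)*8 = 89256*8 = 714048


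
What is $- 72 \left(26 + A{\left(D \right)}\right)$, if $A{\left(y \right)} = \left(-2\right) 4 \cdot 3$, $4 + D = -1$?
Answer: $-144$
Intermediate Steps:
$D = -5$ ($D = -4 - 1 = -5$)
$A{\left(y \right)} = -24$ ($A{\left(y \right)} = \left(-8\right) 3 = -24$)
$- 72 \left(26 + A{\left(D \right)}\right) = - 72 \left(26 - 24\right) = \left(-72\right) 2 = -144$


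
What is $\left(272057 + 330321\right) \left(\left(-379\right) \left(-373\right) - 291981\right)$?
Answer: $-90726560092$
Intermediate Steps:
$\left(272057 + 330321\right) \left(\left(-379\right) \left(-373\right) - 291981\right) = 602378 \left(141367 - 291981\right) = 602378 \left(-150614\right) = -90726560092$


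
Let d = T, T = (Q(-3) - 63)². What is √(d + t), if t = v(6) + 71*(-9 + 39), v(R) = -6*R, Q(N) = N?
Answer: 5*√258 ≈ 80.312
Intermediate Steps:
T = 4356 (T = (-3 - 63)² = (-66)² = 4356)
d = 4356
t = 2094 (t = -6*6 + 71*(-9 + 39) = -36 + 71*30 = -36 + 2130 = 2094)
√(d + t) = √(4356 + 2094) = √6450 = 5*√258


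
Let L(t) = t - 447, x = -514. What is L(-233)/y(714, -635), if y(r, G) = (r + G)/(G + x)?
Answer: 781320/79 ≈ 9890.1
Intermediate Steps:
y(r, G) = (G + r)/(-514 + G) (y(r, G) = (r + G)/(G - 514) = (G + r)/(-514 + G))
L(t) = -447 + t
L(-233)/y(714, -635) = (-447 - 233)/(((-635 + 714)/(-514 - 635))) = -680/(79/(-1149)) = -680/((-1/1149*79)) = -680/(-79/1149) = -680*(-1149/79) = 781320/79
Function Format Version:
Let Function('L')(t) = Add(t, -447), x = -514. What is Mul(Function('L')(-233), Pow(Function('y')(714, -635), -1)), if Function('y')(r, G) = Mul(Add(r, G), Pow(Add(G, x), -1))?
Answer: Rational(781320, 79) ≈ 9890.1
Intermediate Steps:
Function('y')(r, G) = Mul(Pow(Add(-514, G), -1), Add(G, r)) (Function('y')(r, G) = Mul(Add(r, G), Pow(Add(G, -514), -1)) = Mul(Add(G, r), Pow(Add(-514, G), -1)) = Mul(Pow(Add(-514, G), -1), Add(G, r)))
Function('L')(t) = Add(-447, t)
Mul(Function('L')(-233), Pow(Function('y')(714, -635), -1)) = Mul(Add(-447, -233), Pow(Mul(Pow(Add(-514, -635), -1), Add(-635, 714)), -1)) = Mul(-680, Pow(Mul(Pow(-1149, -1), 79), -1)) = Mul(-680, Pow(Mul(Rational(-1, 1149), 79), -1)) = Mul(-680, Pow(Rational(-79, 1149), -1)) = Mul(-680, Rational(-1149, 79)) = Rational(781320, 79)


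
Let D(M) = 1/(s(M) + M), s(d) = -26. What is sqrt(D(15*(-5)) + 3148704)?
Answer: sqrt(32119929403)/101 ≈ 1774.5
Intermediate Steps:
D(M) = 1/(-26 + M)
sqrt(D(15*(-5)) + 3148704) = sqrt(1/(-26 + 15*(-5)) + 3148704) = sqrt(1/(-26 - 75) + 3148704) = sqrt(1/(-101) + 3148704) = sqrt(-1/101 + 3148704) = sqrt(318019103/101) = sqrt(32119929403)/101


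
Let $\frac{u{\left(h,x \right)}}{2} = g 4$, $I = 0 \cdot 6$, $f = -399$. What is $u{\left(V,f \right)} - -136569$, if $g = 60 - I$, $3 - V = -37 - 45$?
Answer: $137049$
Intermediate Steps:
$I = 0$
$V = 85$ ($V = 3 - \left(-37 - 45\right) = 3 - -82 = 3 + 82 = 85$)
$g = 60$ ($g = 60 - 0 = 60 + 0 = 60$)
$u{\left(h,x \right)} = 480$ ($u{\left(h,x \right)} = 2 \cdot 60 \cdot 4 = 2 \cdot 240 = 480$)
$u{\left(V,f \right)} - -136569 = 480 - -136569 = 480 + 136569 = 137049$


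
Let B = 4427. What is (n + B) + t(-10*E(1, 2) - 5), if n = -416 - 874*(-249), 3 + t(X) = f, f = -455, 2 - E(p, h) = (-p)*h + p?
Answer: 221179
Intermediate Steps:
E(p, h) = 2 - p + h*p (E(p, h) = 2 - ((-p)*h + p) = 2 - (-h*p + p) = 2 - (p - h*p) = 2 + (-p + h*p) = 2 - p + h*p)
t(X) = -458 (t(X) = -3 - 455 = -458)
n = 217210 (n = -416 + 217626 = 217210)
(n + B) + t(-10*E(1, 2) - 5) = (217210 + 4427) - 458 = 221637 - 458 = 221179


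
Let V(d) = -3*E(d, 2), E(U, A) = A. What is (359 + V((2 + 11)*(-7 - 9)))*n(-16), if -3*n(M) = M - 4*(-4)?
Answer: 0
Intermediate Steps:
n(M) = -16/3 - M/3 (n(M) = -(M - 4*(-4))/3 = -(M + 16)/3 = -(16 + M)/3 = -16/3 - M/3)
V(d) = -6 (V(d) = -3*2 = -6)
(359 + V((2 + 11)*(-7 - 9)))*n(-16) = (359 - 6)*(-16/3 - ⅓*(-16)) = 353*(-16/3 + 16/3) = 353*0 = 0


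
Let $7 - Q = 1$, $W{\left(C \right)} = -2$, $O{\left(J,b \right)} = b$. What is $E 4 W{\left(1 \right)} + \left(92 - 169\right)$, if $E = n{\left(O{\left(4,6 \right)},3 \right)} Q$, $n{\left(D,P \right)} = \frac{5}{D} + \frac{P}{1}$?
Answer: $-261$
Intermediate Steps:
$n{\left(D,P \right)} = P + \frac{5}{D}$ ($n{\left(D,P \right)} = \frac{5}{D} + P 1 = \frac{5}{D} + P = P + \frac{5}{D}$)
$Q = 6$ ($Q = 7 - 1 = 6$)
$E = 23$ ($E = \left(3 + \frac{5}{6}\right) 6 = \frac{23}{6} \cdot 6 = 23$)
$E 4 W{\left(1 \right)} + \left(92 - 169\right) = 23 \cdot 4 \left(-2\right) + \left(92 - 169\right) = 92 \left(-2\right) + \left(92 - 169\right) = -184 - 77 = -261$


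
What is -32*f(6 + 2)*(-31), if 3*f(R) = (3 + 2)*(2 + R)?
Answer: 49600/3 ≈ 16533.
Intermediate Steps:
f(R) = 10/3 + 5*R/3 (f(R) = ((3 + 2)*(2 + R))/3 = (5*(2 + R))/3 = (10 + 5*R)/3 = 10/3 + 5*R/3)
-32*f(6 + 2)*(-31) = -32*(10/3 + 5*(6 + 2)/3)*(-31) = -32*(10/3 + (5/3)*8)*(-31) = -32*(10/3 + 40/3)*(-31) = -32*50/3*(-31) = -1600/3*(-31) = 49600/3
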